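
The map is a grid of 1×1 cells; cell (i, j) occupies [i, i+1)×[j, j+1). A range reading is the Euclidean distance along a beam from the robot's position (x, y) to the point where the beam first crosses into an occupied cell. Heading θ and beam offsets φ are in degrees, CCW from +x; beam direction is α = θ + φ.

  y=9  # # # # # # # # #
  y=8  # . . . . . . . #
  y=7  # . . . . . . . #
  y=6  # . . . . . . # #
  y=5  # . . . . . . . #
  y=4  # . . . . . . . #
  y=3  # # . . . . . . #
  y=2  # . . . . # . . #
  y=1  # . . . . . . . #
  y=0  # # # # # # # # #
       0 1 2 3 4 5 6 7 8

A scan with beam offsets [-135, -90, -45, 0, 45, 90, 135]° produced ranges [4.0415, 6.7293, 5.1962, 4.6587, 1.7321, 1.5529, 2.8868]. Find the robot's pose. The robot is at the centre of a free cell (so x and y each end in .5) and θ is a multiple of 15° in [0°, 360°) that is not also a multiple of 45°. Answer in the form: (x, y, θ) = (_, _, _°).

(x, y, θ) = (3.5, 7.5, 15°)

The pose lattice has 53·16 = 848 candidates. Test each by forward raycasting.
  (2.5, 2.5, 15°): beam 1 = 1.7321 ≠ 4.0415 ✗
  (6.5, 5.5, 30°): beam 1 = 2.5882 ≠ 4.0415 ✗
  (1.5, 2.5, 255°): beam 1 = 0.5774 ≠ 4.0415 ✗
  …
  (3.5, 7.5, 15°): r_1=4.0415, r_2=6.7293, r_3=5.1962, r_4=4.6587, r_5=1.7321, r_6=1.5529, r_7=2.8868 — all match ✓
Unique over the lattice → pose = (3.5, 7.5, 15°).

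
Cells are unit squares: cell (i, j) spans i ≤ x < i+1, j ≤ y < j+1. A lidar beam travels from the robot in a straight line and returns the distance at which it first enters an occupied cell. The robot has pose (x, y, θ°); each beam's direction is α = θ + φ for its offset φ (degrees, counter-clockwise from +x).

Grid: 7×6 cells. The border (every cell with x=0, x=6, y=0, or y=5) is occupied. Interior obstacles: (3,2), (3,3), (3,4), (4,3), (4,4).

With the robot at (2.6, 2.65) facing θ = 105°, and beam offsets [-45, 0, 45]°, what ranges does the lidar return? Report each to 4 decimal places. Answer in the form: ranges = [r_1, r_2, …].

ranges = [0.8000, 2.4329, 1.8475]

beam 1: φ=-45°, α=60°
  dir = (cos 60°, sin 60°) = (0.5000, 0.8660); from cell (2,2)
  next x-line at t=0.8000, next y-line at t=0.4041; Δt_x=2.0000, Δt_y=1.1547
    y: enter (2,3) at t=0.4041
    x: enter (3,3) at t=0.8000 ← occupied
  → r_1 = 0.8000
beam 2: φ=0°, α=105°
  dir = (cos 105°, sin 105°) = (-0.2588, 0.9659); from cell (2,2)
  next x-line at t=2.3182, next y-line at t=0.3623; Δt_x=3.8637, Δt_y=1.0353
    y: enter (2,3) at t=0.3623
    y: enter (2,4) at t=1.3976
    x: enter (1,4) at t=2.3182
    y: enter (1,5) at t=2.4329 ← occupied
  → r_2 = 2.4329
beam 3: φ=45°, α=150°
  dir = (cos 150°, sin 150°) = (-0.8660, 0.5000); from cell (2,2)
  next x-line at t=0.6928, next y-line at t=0.7000; Δt_x=1.1547, Δt_y=2.0000
    x: enter (1,2) at t=0.6928
    y: enter (1,3) at t=0.7000
    x: enter (0,3) at t=1.8475 ← occupied
  → r_3 = 1.8475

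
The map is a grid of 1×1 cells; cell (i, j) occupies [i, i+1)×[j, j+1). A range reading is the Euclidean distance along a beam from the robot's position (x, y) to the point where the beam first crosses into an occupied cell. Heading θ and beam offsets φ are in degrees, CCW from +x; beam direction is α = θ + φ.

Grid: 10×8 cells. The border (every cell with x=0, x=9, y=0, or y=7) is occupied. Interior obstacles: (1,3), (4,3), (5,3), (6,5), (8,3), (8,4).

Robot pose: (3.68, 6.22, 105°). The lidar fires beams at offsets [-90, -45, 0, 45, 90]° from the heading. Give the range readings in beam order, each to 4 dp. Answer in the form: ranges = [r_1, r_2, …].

ranges = [3.0137, 0.9007, 0.8075, 1.5600, 2.7745]

beam 1: φ=-90°, α=15°
  direction (0.9659, 0.2588); cell (3,6); t to first gridline: x 0.3313, y 3.0137 (then +1.0353 / +3.8637)
    (4,6) via x @ 0.3313
    (5,6) via x @ 1.3666
    (6,6) via x @ 2.4018
    (6,7) via y @ 3.0137  # hit
  → r_1 = 3.0137
beam 2: φ=-45°, α=60°
  direction (0.5000, 0.8660); cell (3,6); t to first gridline: x 0.6400, y 0.9007 (then +2.0000 / +1.1547)
    (4,6) via x @ 0.6400
    (4,7) via y @ 0.9007  # hit
  → r_2 = 0.9007
beam 3: φ=0°, α=105°
  direction (-0.2588, 0.9659); cell (3,6); t to first gridline: x 2.6273, y 0.8075 (then +3.8637 / +1.0353)
    (3,7) via y @ 0.8075  # hit
  → r_3 = 0.8075
beam 4: φ=45°, α=150°
  direction (-0.8660, 0.5000); cell (3,6); t to first gridline: x 0.7852, y 1.5600 (then +1.1547 / +2.0000)
    (2,6) via x @ 0.7852
    (2,7) via y @ 1.5600  # hit
  → r_4 = 1.5600
beam 5: φ=90°, α=195°
  direction (-0.9659, -0.2588); cell (3,6); t to first gridline: x 0.7040, y 0.8500 (then +1.0353 / +3.8637)
    (2,6) via x @ 0.7040
    (2,5) via y @ 0.8500
    (1,5) via x @ 1.7393
    (0,5) via x @ 2.7745  # hit
  → r_5 = 2.7745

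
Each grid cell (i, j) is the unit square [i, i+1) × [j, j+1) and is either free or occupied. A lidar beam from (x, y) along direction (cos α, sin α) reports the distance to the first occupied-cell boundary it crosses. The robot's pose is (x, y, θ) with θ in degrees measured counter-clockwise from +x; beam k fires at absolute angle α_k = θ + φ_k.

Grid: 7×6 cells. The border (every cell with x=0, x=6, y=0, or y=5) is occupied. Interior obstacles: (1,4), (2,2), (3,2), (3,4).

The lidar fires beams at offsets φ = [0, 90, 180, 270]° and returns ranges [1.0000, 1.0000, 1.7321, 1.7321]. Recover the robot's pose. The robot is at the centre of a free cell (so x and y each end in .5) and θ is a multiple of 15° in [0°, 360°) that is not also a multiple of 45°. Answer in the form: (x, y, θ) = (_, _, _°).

(x, y, θ) = (4.5, 3.5, 150°)

Candidates: 16 free-cell centres × 16 headings = 256 poses. Raycast each; keep the one whose scan matches to 4 dp.
  (5.5, 3.5, 75°): beam 1 = 1.5529 ≠ 1.0000 ✗
  (4.5, 3.5, 120°): beam 3 = 2.8868 ≠ 1.7321 ✗
  (4.5, 4.5, 30°): beam 2 = 0.5774 ≠ 1.0000 ✗
  (5.5, 4.5, 165°): beam 1 = 1.5529 ≠ 1.0000 ✗
  (5.5, 3.5, 120°): beam 1 = 1.7321 ≠ 1.0000 ✗
  …
  (4.5, 3.5, 150°): r_1=1.0000, r_2=1.0000, r_3=1.7321, r_4=1.7321 — all match ✓
Only this pose fits every beam.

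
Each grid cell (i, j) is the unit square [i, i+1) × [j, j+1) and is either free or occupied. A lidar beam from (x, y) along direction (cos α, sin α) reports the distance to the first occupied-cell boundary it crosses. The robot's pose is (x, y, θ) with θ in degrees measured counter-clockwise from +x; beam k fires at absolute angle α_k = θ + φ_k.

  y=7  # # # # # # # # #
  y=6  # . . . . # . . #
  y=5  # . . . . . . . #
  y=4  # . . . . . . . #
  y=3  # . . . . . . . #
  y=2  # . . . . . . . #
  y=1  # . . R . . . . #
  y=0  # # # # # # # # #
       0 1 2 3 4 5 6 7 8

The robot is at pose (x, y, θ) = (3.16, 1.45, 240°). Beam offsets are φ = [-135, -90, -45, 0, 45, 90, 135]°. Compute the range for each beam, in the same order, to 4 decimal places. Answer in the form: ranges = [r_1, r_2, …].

ranges = [5.7458, 2.4942, 1.7387, 0.5196, 0.4659, 0.9000, 5.0107]

beam 1: φ=-135°, α=105°
  cosα=-0.2588 sinα=0.9659 | (3,1) | tMaxX 0.6182 tMaxY 0.5694 | tΔX 3.8637 tΔY 1.0353
    t=0.5694 [y] (3,2)
    t=0.6182 [x] (2,2)
    t=1.6047 [y] (2,3)
    t=2.6400 [y] (2,4)
    t=3.6752 [y] (2,5)
    t=4.4819 [x] (1,5)
    t=4.7105 [y] (1,6)
    t=5.7458 [y] (1,7) — stop
  → r_1 = 5.7458
beam 2: φ=-90°, α=150°
  cosα=-0.8660 sinα=0.5000 | (3,1) | tMaxX 0.1848 tMaxY 1.1000 | tΔX 1.1547 tΔY 2.0000
    t=0.1848 [x] (2,1)
    t=1.1000 [y] (2,2)
    t=1.3395 [x] (1,2)
    t=2.4942 [x] (0,2) — stop
  → r_2 = 2.4942
beam 3: φ=-45°, α=195°
  cosα=-0.9659 sinα=-0.2588 | (3,1) | tMaxX 0.1656 tMaxY 1.7387 | tΔX 1.0353 tΔY 3.8637
    t=0.1656 [x] (2,1)
    t=1.2009 [x] (1,1)
    t=1.7387 [y] (1,0) — stop
  → r_3 = 1.7387
beam 4: φ=0°, α=240°
  cosα=-0.5000 sinα=-0.8660 | (3,1) | tMaxX 0.3200 tMaxY 0.5196 | tΔX 2.0000 tΔY 1.1547
    t=0.3200 [x] (2,1)
    t=0.5196 [y] (2,0) — stop
  → r_4 = 0.5196
beam 5: φ=45°, α=285°
  cosα=0.2588 sinα=-0.9659 | (3,1) | tMaxX 3.2455 tMaxY 0.4659 | tΔX 3.8637 tΔY 1.0353
    t=0.4659 [y] (3,0) — stop
  → r_5 = 0.4659
beam 6: φ=90°, α=330°
  cosα=0.8660 sinα=-0.5000 | (3,1) | tMaxX 0.9699 tMaxY 0.9000 | tΔX 1.1547 tΔY 2.0000
    t=0.9000 [y] (3,0) — stop
  → r_6 = 0.9000
beam 7: φ=135°, α=15°
  cosα=0.9659 sinα=0.2588 | (3,1) | tMaxX 0.8696 tMaxY 2.1250 | tΔX 1.0353 tΔY 3.8637
    t=0.8696 [x] (4,1)
    t=1.9049 [x] (5,1)
    t=2.1250 [y] (5,2)
    t=2.9402 [x] (6,2)
    t=3.9755 [x] (7,2)
    t=5.0107 [x] (8,2) — stop
  → r_7 = 5.0107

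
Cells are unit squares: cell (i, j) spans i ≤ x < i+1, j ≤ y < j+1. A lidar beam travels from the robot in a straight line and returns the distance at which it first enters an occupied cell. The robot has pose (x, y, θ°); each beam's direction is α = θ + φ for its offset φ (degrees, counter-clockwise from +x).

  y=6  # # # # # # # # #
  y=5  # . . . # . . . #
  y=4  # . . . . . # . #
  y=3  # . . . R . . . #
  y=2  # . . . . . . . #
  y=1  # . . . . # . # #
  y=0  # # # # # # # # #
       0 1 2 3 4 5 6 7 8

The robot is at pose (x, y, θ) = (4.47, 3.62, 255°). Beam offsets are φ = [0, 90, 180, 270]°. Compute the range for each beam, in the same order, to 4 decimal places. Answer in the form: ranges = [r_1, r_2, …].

beam 1: φ=0°, α=255°
  dir = (cos 255°, sin 255°) = (-0.2588, -0.9659); from cell (4,3)
  next x-line at t=1.8159, next y-line at t=0.6419; Δt_x=3.8637, Δt_y=1.0353
    y: enter (4,2) at t=0.6419
    y: enter (4,1) at t=1.6771
    x: enter (3,1) at t=1.8159
    y: enter (3,0) at t=2.7124 ← occupied
  → r_1 = 2.7124
beam 2: φ=90°, α=345°
  dir = (cos 345°, sin 345°) = (0.9659, -0.2588); from cell (4,3)
  next x-line at t=0.5487, next y-line at t=2.3955; Δt_x=1.0353, Δt_y=3.8637
    x: enter (5,3) at t=0.5487
    x: enter (6,3) at t=1.5840
    y: enter (6,2) at t=2.3955
    x: enter (7,2) at t=2.6192
    x: enter (8,2) at t=3.6545 ← occupied
  → r_2 = 3.6545
beam 3: φ=180°, α=75°
  dir = (cos 75°, sin 75°) = (0.2588, 0.9659); from cell (4,3)
  next x-line at t=2.0478, next y-line at t=0.3934; Δt_x=3.8637, Δt_y=1.0353
    y: enter (4,4) at t=0.3934
    y: enter (4,5) at t=1.4287 ← occupied
  → r_3 = 1.4287
beam 4: φ=270°, α=165°
  dir = (cos 165°, sin 165°) = (-0.9659, 0.2588); from cell (4,3)
  next x-line at t=0.4866, next y-line at t=1.4682; Δt_x=1.0353, Δt_y=3.8637
    x: enter (3,3) at t=0.4866
    y: enter (3,4) at t=1.4682
    x: enter (2,4) at t=1.5219
    x: enter (1,4) at t=2.5571
    x: enter (0,4) at t=3.5924 ← occupied
  → r_4 = 3.5924

ranges = [2.7124, 3.6545, 1.4287, 3.5924]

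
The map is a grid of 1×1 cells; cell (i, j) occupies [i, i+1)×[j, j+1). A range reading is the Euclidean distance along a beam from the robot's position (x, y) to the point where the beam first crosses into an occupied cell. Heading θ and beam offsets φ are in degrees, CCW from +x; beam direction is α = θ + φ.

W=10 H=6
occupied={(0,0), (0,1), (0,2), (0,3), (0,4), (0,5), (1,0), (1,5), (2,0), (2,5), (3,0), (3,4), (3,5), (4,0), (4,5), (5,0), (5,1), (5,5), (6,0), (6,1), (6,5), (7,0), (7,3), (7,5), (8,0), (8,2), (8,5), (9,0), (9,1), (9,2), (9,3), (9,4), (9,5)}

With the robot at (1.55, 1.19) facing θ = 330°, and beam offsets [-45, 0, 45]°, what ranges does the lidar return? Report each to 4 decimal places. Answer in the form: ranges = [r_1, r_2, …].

ranges = [0.1967, 0.3800, 6.6775]

beam 1: φ=-45°, α=285°
  cosα=0.2588 sinα=-0.9659 | (1,1) | tMaxX 1.7387 tMaxY 0.1967 | tΔX 3.8637 tΔY 1.0353
    t=0.1967 [y] (1,0) — stop
  → r_1 = 0.1967
beam 2: φ=0°, α=330°
  cosα=0.8660 sinα=-0.5000 | (1,1) | tMaxX 0.5196 tMaxY 0.3800 | tΔX 1.1547 tΔY 2.0000
    t=0.3800 [y] (1,0) — stop
  → r_2 = 0.3800
beam 3: φ=45°, α=15°
  cosα=0.9659 sinα=0.2588 | (1,1) | tMaxX 0.4659 tMaxY 3.1296 | tΔX 1.0353 tΔY 3.8637
    t=0.4659 [x] (2,1)
    t=1.5012 [x] (3,1)
    t=2.5364 [x] (4,1)
    t=3.1296 [y] (4,2)
    t=3.5717 [x] (5,2)
    t=4.6070 [x] (6,2)
    t=5.6423 [x] (7,2)
    t=6.6775 [x] (8,2) — stop
  → r_3 = 6.6775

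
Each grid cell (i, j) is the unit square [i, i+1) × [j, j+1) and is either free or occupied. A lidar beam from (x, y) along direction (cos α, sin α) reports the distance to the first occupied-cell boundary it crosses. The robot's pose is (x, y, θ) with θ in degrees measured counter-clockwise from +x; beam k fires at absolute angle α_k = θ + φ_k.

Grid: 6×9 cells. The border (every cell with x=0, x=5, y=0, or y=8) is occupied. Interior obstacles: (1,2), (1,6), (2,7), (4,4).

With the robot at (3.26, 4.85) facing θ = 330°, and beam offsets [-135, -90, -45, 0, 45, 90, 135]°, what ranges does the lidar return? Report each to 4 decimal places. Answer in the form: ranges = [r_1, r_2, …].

ranges = [2.3397, 2.5200, 3.9858, 0.8545, 1.8014, 3.4800, 2.2258]

beam 1: φ=-135°, α=195°
  d=(-0.9659,-0.2588)  start (3,4)  tX=0.2692 tY=3.2841  stride 1/|dx|=1.0353 1/|dy|=3.8637
    cross x-line → (2,4), t=0.2692
    cross x-line → (1,4), t=1.3044
    cross x-line → (0,4), t=2.3397 (wall)
  → r_1 = 2.3397
beam 2: φ=-90°, α=240°
  d=(-0.5000,-0.8660)  start (3,4)  tX=0.5200 tY=0.9815  stride 1/|dx|=2.0000 1/|dy|=1.1547
    cross x-line → (2,4), t=0.5200
    cross y-line → (2,3), t=0.9815
    cross y-line → (2,2), t=2.1362
    cross x-line → (1,2), t=2.5200 (wall)
  → r_2 = 2.5200
beam 3: φ=-45°, α=285°
  d=(0.2588,-0.9659)  start (3,4)  tX=2.8591 tY=0.8800  stride 1/|dx|=3.8637 1/|dy|=1.0353
    cross y-line → (3,3), t=0.8800
    cross y-line → (3,2), t=1.9153
    cross x-line → (4,2), t=2.8591
    cross y-line → (4,1), t=2.9505
    cross y-line → (4,0), t=3.9858 (wall)
  → r_3 = 3.9858
beam 4: φ=0°, α=330°
  d=(0.8660,-0.5000)  start (3,4)  tX=0.8545 tY=1.7000  stride 1/|dx|=1.1547 1/|dy|=2.0000
    cross x-line → (4,4), t=0.8545 (wall)
  → r_4 = 0.8545
beam 5: φ=45°, α=15°
  d=(0.9659,0.2588)  start (3,4)  tX=0.7661 tY=0.5796  stride 1/|dx|=1.0353 1/|dy|=3.8637
    cross y-line → (3,5), t=0.5796
    cross x-line → (4,5), t=0.7661
    cross x-line → (5,5), t=1.8014 (wall)
  → r_5 = 1.8014
beam 6: φ=90°, α=60°
  d=(0.5000,0.8660)  start (3,4)  tX=1.4800 tY=0.1732  stride 1/|dx|=2.0000 1/|dy|=1.1547
    cross y-line → (3,5), t=0.1732
    cross y-line → (3,6), t=1.3279
    cross x-line → (4,6), t=1.4800
    cross y-line → (4,7), t=2.4826
    cross x-line → (5,7), t=3.4800 (wall)
  → r_6 = 3.4800
beam 7: φ=135°, α=105°
  d=(-0.2588,0.9659)  start (3,4)  tX=1.0046 tY=0.1553  stride 1/|dx|=3.8637 1/|dy|=1.0353
    cross y-line → (3,5), t=0.1553
    cross x-line → (2,5), t=1.0046
    cross y-line → (2,6), t=1.1906
    cross y-line → (2,7), t=2.2258 (wall)
  → r_7 = 2.2258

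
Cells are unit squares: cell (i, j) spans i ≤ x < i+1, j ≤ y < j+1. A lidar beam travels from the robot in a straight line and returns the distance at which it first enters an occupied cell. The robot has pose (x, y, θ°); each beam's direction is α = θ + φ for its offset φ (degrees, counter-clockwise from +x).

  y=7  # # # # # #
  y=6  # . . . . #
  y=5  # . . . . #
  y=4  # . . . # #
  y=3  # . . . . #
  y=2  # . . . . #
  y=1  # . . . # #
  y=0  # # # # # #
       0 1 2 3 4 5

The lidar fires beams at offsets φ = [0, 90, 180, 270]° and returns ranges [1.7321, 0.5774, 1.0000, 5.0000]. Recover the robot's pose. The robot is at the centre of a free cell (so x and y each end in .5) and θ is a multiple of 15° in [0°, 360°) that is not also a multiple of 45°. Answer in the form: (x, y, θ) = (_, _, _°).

Candidates: 22 free-cell centres × 16 headings = 352 poses. Raycast each; keep the one whose scan matches to 4 dp.
  (2.5, 6.5, 345°): beam 1 = 2.5882 ≠ 1.7321 ✗
  (4.5, 2.5, 120°): beam 1 = 5.1962 ≠ 1.7321 ✗
  (1.5, 5.5, 330°): beam 1 = 2.8868 ≠ 1.7321 ✗
  (1.5, 2.5, 105°): beam 1 = 1.9319 ≠ 1.7321 ✗
  …
  (3.5, 6.5, 330°): r_1=1.7321, r_2=0.5774, r_3=1.0000, r_4=5.0000 — all match ✓
Only this pose fits every beam.

(x, y, θ) = (3.5, 6.5, 330°)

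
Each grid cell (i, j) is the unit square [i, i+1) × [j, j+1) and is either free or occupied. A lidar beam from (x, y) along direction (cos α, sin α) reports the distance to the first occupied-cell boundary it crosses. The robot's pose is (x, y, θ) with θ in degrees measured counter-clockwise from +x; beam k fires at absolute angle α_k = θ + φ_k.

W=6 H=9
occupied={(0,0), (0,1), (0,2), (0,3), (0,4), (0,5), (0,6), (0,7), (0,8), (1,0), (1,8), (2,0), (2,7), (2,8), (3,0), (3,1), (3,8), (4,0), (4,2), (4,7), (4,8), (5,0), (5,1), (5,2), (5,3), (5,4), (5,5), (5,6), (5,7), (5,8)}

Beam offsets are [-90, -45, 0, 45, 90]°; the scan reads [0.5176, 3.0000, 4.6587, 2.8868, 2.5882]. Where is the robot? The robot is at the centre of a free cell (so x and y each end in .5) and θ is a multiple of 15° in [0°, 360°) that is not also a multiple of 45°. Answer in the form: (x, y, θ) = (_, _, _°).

(x, y, θ) = (3.5, 2.5, 105°)

The pose lattice has 24·16 = 384 candidates. Test each by forward raycasting.
  (2.5, 5.5, 150°): beam 1 = 2.8868 ≠ 0.5176 ✗
  (1.5, 3.5, 150°): beam 1 = 5.0000 ≠ 0.5176 ✗
  (2.5, 2.5, 165°): beam 1 = 5.6940 ≠ 0.5176 ✗
  …
  (3.5, 2.5, 105°): r_1=0.5176, r_2=3.0000, r_3=4.6587, r_4=2.8868, r_5=2.5882 — all match ✓
No second candidate reproduces the full scan.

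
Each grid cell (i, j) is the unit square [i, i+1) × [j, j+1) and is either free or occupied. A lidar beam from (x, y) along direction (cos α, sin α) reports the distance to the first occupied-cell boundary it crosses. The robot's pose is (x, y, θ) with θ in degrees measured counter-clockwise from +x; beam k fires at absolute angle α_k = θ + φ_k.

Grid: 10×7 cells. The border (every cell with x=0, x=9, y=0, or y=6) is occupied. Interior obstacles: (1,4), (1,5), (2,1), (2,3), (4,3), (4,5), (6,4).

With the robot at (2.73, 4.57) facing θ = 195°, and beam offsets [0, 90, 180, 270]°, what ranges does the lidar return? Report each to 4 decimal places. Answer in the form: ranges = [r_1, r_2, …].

ranges = [0.7558, 0.5901, 1.6614, 1.4804]

beam 1: φ=0°, α=195°
  cosα=-0.9659 sinα=-0.2588 | (2,4) | tMaxX 0.7558 tMaxY 2.2023 | tΔX 1.0353 tΔY 3.8637
    t=0.7558 [x] (1,4) — stop
  → r_1 = 0.7558
beam 2: φ=90°, α=285°
  cosα=0.2588 sinα=-0.9659 | (2,4) | tMaxX 1.0432 tMaxY 0.5901 | tΔX 3.8637 tΔY 1.0353
    t=0.5901 [y] (2,3) — stop
  → r_2 = 0.5901
beam 3: φ=180°, α=15°
  cosα=0.9659 sinα=0.2588 | (2,4) | tMaxX 0.2795 tMaxY 1.6614 | tΔX 1.0353 tΔY 3.8637
    t=0.2795 [x] (3,4)
    t=1.3148 [x] (4,4)
    t=1.6614 [y] (4,5) — stop
  → r_3 = 1.6614
beam 4: φ=270°, α=105°
  cosα=-0.2588 sinα=0.9659 | (2,4) | tMaxX 2.8205 tMaxY 0.4452 | tΔX 3.8637 tΔY 1.0353
    t=0.4452 [y] (2,5)
    t=1.4804 [y] (2,6) — stop
  → r_4 = 1.4804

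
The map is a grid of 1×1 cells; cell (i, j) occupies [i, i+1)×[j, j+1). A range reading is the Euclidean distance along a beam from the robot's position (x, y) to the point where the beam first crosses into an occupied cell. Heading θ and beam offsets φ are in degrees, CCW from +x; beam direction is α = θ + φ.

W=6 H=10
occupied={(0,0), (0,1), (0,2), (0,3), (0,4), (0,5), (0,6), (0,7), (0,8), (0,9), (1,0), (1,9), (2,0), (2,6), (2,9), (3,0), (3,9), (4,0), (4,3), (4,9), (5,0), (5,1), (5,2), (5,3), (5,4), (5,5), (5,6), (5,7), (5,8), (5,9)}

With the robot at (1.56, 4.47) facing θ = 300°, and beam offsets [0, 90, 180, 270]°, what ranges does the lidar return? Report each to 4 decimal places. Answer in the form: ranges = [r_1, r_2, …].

beam 1: φ=0°, α=300°
  dir = (cos 300°, sin 300°) = (0.5000, -0.8660); from cell (1,4)
  next x-line at t=0.8800, next y-line at t=0.5427; Δt_x=2.0000, Δt_y=1.1547
    y: enter (1,3) at t=0.5427
    x: enter (2,3) at t=0.8800
    y: enter (2,2) at t=1.6974
    y: enter (2,1) at t=2.8521
    x: enter (3,1) at t=2.8800
    y: enter (3,0) at t=4.0068 ← occupied
  → r_1 = 4.0068
beam 2: φ=90°, α=30°
  dir = (cos 30°, sin 30°) = (0.8660, 0.5000); from cell (1,4)
  next x-line at t=0.5081, next y-line at t=1.0600; Δt_x=1.1547, Δt_y=2.0000
    x: enter (2,4) at t=0.5081
    y: enter (2,5) at t=1.0600
    x: enter (3,5) at t=1.6628
    x: enter (4,5) at t=2.8175
    y: enter (4,6) at t=3.0600
    x: enter (5,6) at t=3.9722 ← occupied
  → r_2 = 3.9722
beam 3: φ=180°, α=120°
  dir = (cos 120°, sin 120°) = (-0.5000, 0.8660); from cell (1,4)
  next x-line at t=1.1200, next y-line at t=0.6120; Δt_x=2.0000, Δt_y=1.1547
    y: enter (1,5) at t=0.6120
    x: enter (0,5) at t=1.1200 ← occupied
  → r_3 = 1.1200
beam 4: φ=270°, α=210°
  dir = (cos 210°, sin 210°) = (-0.8660, -0.5000); from cell (1,4)
  next x-line at t=0.6466, next y-line at t=0.9400; Δt_x=1.1547, Δt_y=2.0000
    x: enter (0,4) at t=0.6466 ← occupied
  → r_4 = 0.6466

ranges = [4.0068, 3.9722, 1.1200, 0.6466]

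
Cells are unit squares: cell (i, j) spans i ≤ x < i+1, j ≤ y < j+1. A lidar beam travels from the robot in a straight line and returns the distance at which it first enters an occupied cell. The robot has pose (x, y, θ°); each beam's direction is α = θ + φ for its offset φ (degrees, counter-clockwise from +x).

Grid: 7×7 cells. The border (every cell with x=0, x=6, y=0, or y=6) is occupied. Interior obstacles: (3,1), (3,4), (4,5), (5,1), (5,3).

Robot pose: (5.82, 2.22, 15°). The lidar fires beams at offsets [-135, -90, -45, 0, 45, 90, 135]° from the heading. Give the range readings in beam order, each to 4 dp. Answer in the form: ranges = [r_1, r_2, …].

ranges = [0.2540, 0.2278, 0.2078, 0.1863, 0.3600, 0.8075, 5.5657]

beam 1: φ=-135°, α=240°
  cosα=-0.5000 sinα=-0.8660 | (5,2) | tMaxX 1.6400 tMaxY 0.2540 | tΔX 2.0000 tΔY 1.1547
    t=0.2540 [y] (5,1) — stop
  → r_1 = 0.2540
beam 2: φ=-90°, α=285°
  cosα=0.2588 sinα=-0.9659 | (5,2) | tMaxX 0.6955 tMaxY 0.2278 | tΔX 3.8637 tΔY 1.0353
    t=0.2278 [y] (5,1) — stop
  → r_2 = 0.2278
beam 3: φ=-45°, α=330°
  cosα=0.8660 sinα=-0.5000 | (5,2) | tMaxX 0.2078 tMaxY 0.4400 | tΔX 1.1547 tΔY 2.0000
    t=0.2078 [x] (6,2) — stop
  → r_3 = 0.2078
beam 4: φ=0°, α=15°
  cosα=0.9659 sinα=0.2588 | (5,2) | tMaxX 0.1863 tMaxY 3.0137 | tΔX 1.0353 tΔY 3.8637
    t=0.1863 [x] (6,2) — stop
  → r_4 = 0.1863
beam 5: φ=45°, α=60°
  cosα=0.5000 sinα=0.8660 | (5,2) | tMaxX 0.3600 tMaxY 0.9007 | tΔX 2.0000 tΔY 1.1547
    t=0.3600 [x] (6,2) — stop
  → r_5 = 0.3600
beam 6: φ=90°, α=105°
  cosα=-0.2588 sinα=0.9659 | (5,2) | tMaxX 3.1682 tMaxY 0.8075 | tΔX 3.8637 tΔY 1.0353
    t=0.8075 [y] (5,3) — stop
  → r_6 = 0.8075
beam 7: φ=135°, α=150°
  cosα=-0.8660 sinα=0.5000 | (5,2) | tMaxX 0.9469 tMaxY 1.5600 | tΔX 1.1547 tΔY 2.0000
    t=0.9469 [x] (4,2)
    t=1.5600 [y] (4,3)
    t=2.1016 [x] (3,3)
    t=3.2563 [x] (2,3)
    t=3.5600 [y] (2,4)
    t=4.4110 [x] (1,4)
    t=5.5600 [y] (1,5)
    t=5.5657 [x] (0,5) — stop
  → r_7 = 5.5657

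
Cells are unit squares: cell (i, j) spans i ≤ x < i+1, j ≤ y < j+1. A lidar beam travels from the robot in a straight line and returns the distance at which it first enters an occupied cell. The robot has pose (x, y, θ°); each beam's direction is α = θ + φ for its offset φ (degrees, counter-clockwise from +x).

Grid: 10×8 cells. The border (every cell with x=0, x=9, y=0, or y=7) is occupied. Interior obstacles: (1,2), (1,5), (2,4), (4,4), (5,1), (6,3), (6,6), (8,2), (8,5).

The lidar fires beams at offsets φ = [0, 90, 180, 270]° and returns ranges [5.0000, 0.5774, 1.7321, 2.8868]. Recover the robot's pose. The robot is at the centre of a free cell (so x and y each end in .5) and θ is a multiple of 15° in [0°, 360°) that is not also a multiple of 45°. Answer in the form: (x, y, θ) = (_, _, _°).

Enumerate (i+0.5, j+0.5, θ) over the 39 free cells and 16 admissible headings. For each, cast all 4 beams and compare to the given ranges.
  (3.5, 3.5, 210°): beam 1 = 1.7321 ≠ 5.0000 ✗
  (5.5, 3.5, 30°): beam 1 = 0.5774 ≠ 5.0000 ✗
  (4.5, 6.5, 240°): beam 2 = 5.1962 ≠ 0.5774 ✗
  (6.5, 4.5, 75°): beam 1 = 1.5529 ≠ 5.0000 ✗
  …
  (4.5, 3.5, 330°): r_1=5.0000, r_2=0.5774, r_3=1.7321, r_4=2.8868 — all match ✓
Unique over the lattice → pose = (4.5, 3.5, 330°).

(x, y, θ) = (4.5, 3.5, 330°)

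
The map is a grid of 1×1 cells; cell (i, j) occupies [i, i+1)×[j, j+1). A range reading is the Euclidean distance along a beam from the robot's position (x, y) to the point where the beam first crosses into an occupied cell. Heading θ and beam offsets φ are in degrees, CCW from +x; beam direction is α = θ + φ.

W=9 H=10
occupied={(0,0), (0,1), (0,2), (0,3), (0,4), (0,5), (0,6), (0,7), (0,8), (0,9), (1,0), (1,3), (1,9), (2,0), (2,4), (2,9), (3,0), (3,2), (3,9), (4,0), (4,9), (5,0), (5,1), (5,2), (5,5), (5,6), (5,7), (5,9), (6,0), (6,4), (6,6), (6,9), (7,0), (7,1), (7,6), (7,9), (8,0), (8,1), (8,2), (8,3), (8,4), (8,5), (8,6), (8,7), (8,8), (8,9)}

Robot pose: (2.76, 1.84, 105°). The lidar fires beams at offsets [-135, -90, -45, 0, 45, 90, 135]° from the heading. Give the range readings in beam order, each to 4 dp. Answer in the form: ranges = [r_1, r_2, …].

ranges = [1.6800, 0.6182, 0.4800, 2.2362, 2.0323, 1.8221, 0.9699]

beam 1: φ=-135°, α=330°
  dir = (cos 330°, sin 330°) = (0.8660, -0.5000); from cell (2,1)
  next x-line at t=0.2771, next y-line at t=1.6800; Δt_x=1.1547, Δt_y=2.0000
    x: enter (3,1) at t=0.2771
    x: enter (4,1) at t=1.4318
    y: enter (4,0) at t=1.6800 ← occupied
  → r_1 = 1.6800
beam 2: φ=-90°, α=15°
  dir = (cos 15°, sin 15°) = (0.9659, 0.2588); from cell (2,1)
  next x-line at t=0.2485, next y-line at t=0.6182; Δt_x=1.0353, Δt_y=3.8637
    x: enter (3,1) at t=0.2485
    y: enter (3,2) at t=0.6182 ← occupied
  → r_2 = 0.6182
beam 3: φ=-45°, α=60°
  dir = (cos 60°, sin 60°) = (0.5000, 0.8660); from cell (2,1)
  next x-line at t=0.4800, next y-line at t=0.1848; Δt_x=2.0000, Δt_y=1.1547
    y: enter (2,2) at t=0.1848
    x: enter (3,2) at t=0.4800 ← occupied
  → r_3 = 0.4800
beam 4: φ=0°, α=105°
  dir = (cos 105°, sin 105°) = (-0.2588, 0.9659); from cell (2,1)
  next x-line at t=2.9364, next y-line at t=0.1656; Δt_x=3.8637, Δt_y=1.0353
    y: enter (2,2) at t=0.1656
    y: enter (2,3) at t=1.2009
    y: enter (2,4) at t=2.2362 ← occupied
  → r_4 = 2.2362
beam 5: φ=45°, α=150°
  dir = (cos 150°, sin 150°) = (-0.8660, 0.5000); from cell (2,1)
  next x-line at t=0.8776, next y-line at t=0.3200; Δt_x=1.1547, Δt_y=2.0000
    y: enter (2,2) at t=0.3200
    x: enter (1,2) at t=0.8776
    x: enter (0,2) at t=2.0323 ← occupied
  → r_5 = 2.0323
beam 6: φ=90°, α=195°
  dir = (cos 195°, sin 195°) = (-0.9659, -0.2588); from cell (2,1)
  next x-line at t=0.7868, next y-line at t=3.2455; Δt_x=1.0353, Δt_y=3.8637
    x: enter (1,1) at t=0.7868
    x: enter (0,1) at t=1.8221 ← occupied
  → r_6 = 1.8221
beam 7: φ=135°, α=240°
  dir = (cos 240°, sin 240°) = (-0.5000, -0.8660); from cell (2,1)
  next x-line at t=1.5200, next y-line at t=0.9699; Δt_x=2.0000, Δt_y=1.1547
    y: enter (2,0) at t=0.9699 ← occupied
  → r_7 = 0.9699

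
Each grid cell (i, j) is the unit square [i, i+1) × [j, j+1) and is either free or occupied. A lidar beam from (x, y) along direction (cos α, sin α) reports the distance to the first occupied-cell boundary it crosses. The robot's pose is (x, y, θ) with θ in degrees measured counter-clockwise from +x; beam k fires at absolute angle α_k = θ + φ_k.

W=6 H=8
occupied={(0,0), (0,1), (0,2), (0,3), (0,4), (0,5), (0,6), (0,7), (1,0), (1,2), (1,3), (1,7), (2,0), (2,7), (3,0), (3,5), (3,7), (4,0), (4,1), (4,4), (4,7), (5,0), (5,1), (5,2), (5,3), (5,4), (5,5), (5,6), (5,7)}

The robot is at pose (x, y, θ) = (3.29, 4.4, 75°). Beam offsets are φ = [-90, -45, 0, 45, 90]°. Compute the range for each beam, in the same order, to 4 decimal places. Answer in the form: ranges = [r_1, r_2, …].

beam 1: φ=-90°, α=345°
  cosα=0.9659 sinα=-0.2588 | (3,4) | tMaxX 0.7350 tMaxY 1.5455 | tΔX 1.0353 tΔY 3.8637
    t=0.7350 [x] (4,4) — stop
  → r_1 = 0.7350
beam 2: φ=-45°, α=30°
  cosα=0.8660 sinα=0.5000 | (3,4) | tMaxX 0.8198 tMaxY 1.2000 | tΔX 1.1547 tΔY 2.0000
    t=0.8198 [x] (4,4) — stop
  → r_2 = 0.8198
beam 3: φ=0°, α=75°
  cosα=0.2588 sinα=0.9659 | (3,4) | tMaxX 2.7432 tMaxY 0.6212 | tΔX 3.8637 tΔY 1.0353
    t=0.6212 [y] (3,5) — stop
  → r_3 = 0.6212
beam 4: φ=45°, α=120°
  cosα=-0.5000 sinα=0.8660 | (3,4) | tMaxX 0.5800 tMaxY 0.6928 | tΔX 2.0000 tΔY 1.1547
    t=0.5800 [x] (2,4)
    t=0.6928 [y] (2,5)
    t=1.8475 [y] (2,6)
    t=2.5800 [x] (1,6)
    t=3.0022 [y] (1,7) — stop
  → r_4 = 3.0022
beam 5: φ=90°, α=165°
  cosα=-0.9659 sinα=0.2588 | (3,4) | tMaxX 0.3002 tMaxY 2.3182 | tΔX 1.0353 tΔY 3.8637
    t=0.3002 [x] (2,4)
    t=1.3355 [x] (1,4)
    t=2.3182 [y] (1,5)
    t=2.3708 [x] (0,5) — stop
  → r_5 = 2.3708

ranges = [0.7350, 0.8198, 0.6212, 3.0022, 2.3708]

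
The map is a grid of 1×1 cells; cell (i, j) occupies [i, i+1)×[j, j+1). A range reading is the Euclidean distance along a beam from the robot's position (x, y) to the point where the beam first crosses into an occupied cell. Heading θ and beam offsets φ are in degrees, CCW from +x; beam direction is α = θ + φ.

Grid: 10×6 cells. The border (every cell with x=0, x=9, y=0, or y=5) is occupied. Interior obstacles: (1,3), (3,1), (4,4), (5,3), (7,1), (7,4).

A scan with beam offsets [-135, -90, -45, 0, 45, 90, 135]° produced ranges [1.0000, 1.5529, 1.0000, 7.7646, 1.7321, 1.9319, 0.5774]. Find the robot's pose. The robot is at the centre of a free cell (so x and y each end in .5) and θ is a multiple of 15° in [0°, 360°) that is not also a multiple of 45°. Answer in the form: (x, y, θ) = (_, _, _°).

(x, y, θ) = (8.5, 3.5, 195°)

The pose lattice has 26·16 = 416 candidates. Test each by forward raycasting.
  (2.5, 2.5, 165°): beam 1 = 2.8868 ≠ 1.0000 ✗
  (8.5, 2.5, 105°): beam 1 = 0.5774 ≠ 1.0000 ✗
  (3.5, 2.5, 165°): beam 1 = 1.7321 ≠ 1.0000 ✗
  (8.5, 1.5, 195°): beam 2 = 2.5882 ≠ 1.5529 ✗
  (1.5, 2.5, 285°): beam 1 = 0.5774 ≠ 1.0000 ✗
  …
  (8.5, 3.5, 195°): r_1=1.0000, r_2=1.5529, r_3=1.0000, r_4=7.7646, r_5=1.7321, r_6=1.9319, r_7=0.5774 — all match ✓
Only this pose fits every beam.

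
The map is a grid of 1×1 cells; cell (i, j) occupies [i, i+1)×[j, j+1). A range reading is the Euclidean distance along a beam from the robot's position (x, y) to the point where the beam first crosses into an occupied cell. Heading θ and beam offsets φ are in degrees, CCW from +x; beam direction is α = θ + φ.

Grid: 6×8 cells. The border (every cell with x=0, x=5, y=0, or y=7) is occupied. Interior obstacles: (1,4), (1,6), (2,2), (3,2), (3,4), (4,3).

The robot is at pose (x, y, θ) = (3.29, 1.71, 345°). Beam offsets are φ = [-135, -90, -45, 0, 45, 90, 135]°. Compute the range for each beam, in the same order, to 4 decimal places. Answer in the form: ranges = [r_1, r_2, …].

beam 1: φ=-135°, α=210°
  direction (-0.8660, -0.5000); cell (3,1); t to first gridline: x 0.3349, y 1.4200 (then +1.1547 / +2.0000)
    (2,1) via x @ 0.3349
    (2,0) via y @ 1.4200  # hit
  → r_1 = 1.4200
beam 2: φ=-90°, α=255°
  direction (-0.2588, -0.9659); cell (3,1); t to first gridline: x 1.1205, y 0.7350 (then +3.8637 / +1.0353)
    (3,0) via y @ 0.7350  # hit
  → r_2 = 0.7350
beam 3: φ=-45°, α=300°
  direction (0.5000, -0.8660); cell (3,1); t to first gridline: x 1.4200, y 0.8198 (then +2.0000 / +1.1547)
    (3,0) via y @ 0.8198  # hit
  → r_3 = 0.8198
beam 4: φ=0°, α=345°
  direction (0.9659, -0.2588); cell (3,1); t to first gridline: x 0.7350, y 2.7432 (then +1.0353 / +3.8637)
    (4,1) via x @ 0.7350
    (5,1) via x @ 1.7703  # hit
  → r_4 = 1.7703
beam 5: φ=45°, α=30°
  direction (0.8660, 0.5000); cell (3,1); t to first gridline: x 0.8198, y 0.5800 (then +1.1547 / +2.0000)
    (3,2) via y @ 0.5800  # hit
  → r_5 = 0.5800
beam 6: φ=90°, α=75°
  direction (0.2588, 0.9659); cell (3,1); t to first gridline: x 2.7432, y 0.3002 (then +3.8637 / +1.0353)
    (3,2) via y @ 0.3002  # hit
  → r_6 = 0.3002
beam 7: φ=135°, α=120°
  direction (-0.5000, 0.8660); cell (3,1); t to first gridline: x 0.5800, y 0.3349 (then +2.0000 / +1.1547)
    (3,2) via y @ 0.3349  # hit
  → r_7 = 0.3349

ranges = [1.4200, 0.7350, 0.8198, 1.7703, 0.5800, 0.3002, 0.3349]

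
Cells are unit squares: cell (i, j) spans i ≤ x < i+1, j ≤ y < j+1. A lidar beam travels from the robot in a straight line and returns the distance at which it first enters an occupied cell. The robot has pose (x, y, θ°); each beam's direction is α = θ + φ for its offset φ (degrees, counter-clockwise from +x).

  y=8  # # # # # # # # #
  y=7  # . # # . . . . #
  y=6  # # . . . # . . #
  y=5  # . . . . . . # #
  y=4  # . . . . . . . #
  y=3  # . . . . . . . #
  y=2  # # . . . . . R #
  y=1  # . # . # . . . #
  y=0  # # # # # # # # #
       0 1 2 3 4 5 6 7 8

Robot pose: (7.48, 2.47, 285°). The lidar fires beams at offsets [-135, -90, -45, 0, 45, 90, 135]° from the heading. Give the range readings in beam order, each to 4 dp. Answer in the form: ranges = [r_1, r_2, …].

ranges = [7.0600, 2.5675, 1.6974, 1.5219, 0.6004, 0.5383, 1.0400]

beam 1: φ=-135°, α=150°
  d=(-0.8660,0.5000)  start (7,2)  tX=0.5543 tY=1.0600  stride 1/|dx|=1.1547 1/|dy|=2.0000
    cross x-line → (6,2), t=0.5543
    cross y-line → (6,3), t=1.0600
    cross x-line → (5,3), t=1.7090
    cross x-line → (4,3), t=2.8637
    cross y-line → (4,4), t=3.0600
    cross x-line → (3,4), t=4.0184
    cross y-line → (3,5), t=5.0600
    cross x-line → (2,5), t=5.1731
    cross x-line → (1,5), t=6.3278
    cross y-line → (1,6), t=7.0600 (wall)
  → r_1 = 7.0600
beam 2: φ=-90°, α=195°
  d=(-0.9659,-0.2588)  start (7,2)  tX=0.4969 tY=1.8159  stride 1/|dx|=1.0353 1/|dy|=3.8637
    cross x-line → (6,2), t=0.4969
    cross x-line → (5,2), t=1.5322
    cross y-line → (5,1), t=1.8159
    cross x-line → (4,1), t=2.5675 (wall)
  → r_2 = 2.5675
beam 3: φ=-45°, α=240°
  d=(-0.5000,-0.8660)  start (7,2)  tX=0.9600 tY=0.5427  stride 1/|dx|=2.0000 1/|dy|=1.1547
    cross y-line → (7,1), t=0.5427
    cross x-line → (6,1), t=0.9600
    cross y-line → (6,0), t=1.6974 (wall)
  → r_3 = 1.6974
beam 4: φ=0°, α=285°
  d=(0.2588,-0.9659)  start (7,2)  tX=2.0091 tY=0.4866  stride 1/|dx|=3.8637 1/|dy|=1.0353
    cross y-line → (7,1), t=0.4866
    cross y-line → (7,0), t=1.5219 (wall)
  → r_4 = 1.5219
beam 5: φ=45°, α=330°
  d=(0.8660,-0.5000)  start (7,2)  tX=0.6004 tY=0.9400  stride 1/|dx|=1.1547 1/|dy|=2.0000
    cross x-line → (8,2), t=0.6004 (wall)
  → r_5 = 0.6004
beam 6: φ=90°, α=15°
  d=(0.9659,0.2588)  start (7,2)  tX=0.5383 tY=2.0478  stride 1/|dx|=1.0353 1/|dy|=3.8637
    cross x-line → (8,2), t=0.5383 (wall)
  → r_6 = 0.5383
beam 7: φ=135°, α=60°
  d=(0.5000,0.8660)  start (7,2)  tX=1.0400 tY=0.6120  stride 1/|dx|=2.0000 1/|dy|=1.1547
    cross y-line → (7,3), t=0.6120
    cross x-line → (8,3), t=1.0400 (wall)
  → r_7 = 1.0400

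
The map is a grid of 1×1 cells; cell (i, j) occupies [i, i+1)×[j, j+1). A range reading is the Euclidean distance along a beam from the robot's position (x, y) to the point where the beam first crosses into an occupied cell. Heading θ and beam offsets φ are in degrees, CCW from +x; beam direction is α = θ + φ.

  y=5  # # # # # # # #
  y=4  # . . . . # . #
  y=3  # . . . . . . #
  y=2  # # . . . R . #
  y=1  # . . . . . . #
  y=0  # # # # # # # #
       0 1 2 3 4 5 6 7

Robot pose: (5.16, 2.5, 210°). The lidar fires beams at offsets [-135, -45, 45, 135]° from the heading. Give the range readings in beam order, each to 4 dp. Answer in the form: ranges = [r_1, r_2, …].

ranges = [1.5529, 4.3067, 1.5529, 1.9049]

beam 1: φ=-135°, α=75°
  direction (0.2588, 0.9659); cell (5,2); t to first gridline: x 3.2455, y 0.5176 (then +3.8637 / +1.0353)
    (5,3) via y @ 0.5176
    (5,4) via y @ 1.5529  # hit
  → r_1 = 1.5529
beam 2: φ=-45°, α=165°
  direction (-0.9659, 0.2588); cell (5,2); t to first gridline: x 0.1656, y 1.9319 (then +1.0353 / +3.8637)
    (4,2) via x @ 0.1656
    (3,2) via x @ 1.2009
    (3,3) via y @ 1.9319
    (2,3) via x @ 2.2362
    (1,3) via x @ 3.2715
    (0,3) via x @ 4.3067  # hit
  → r_2 = 4.3067
beam 3: φ=45°, α=255°
  direction (-0.2588, -0.9659); cell (5,2); t to first gridline: x 0.6182, y 0.5176 (then +3.8637 / +1.0353)
    (5,1) via y @ 0.5176
    (4,1) via x @ 0.6182
    (4,0) via y @ 1.5529  # hit
  → r_3 = 1.5529
beam 4: φ=135°, α=345°
  direction (0.9659, -0.2588); cell (5,2); t to first gridline: x 0.8696, y 1.9319 (then +1.0353 / +3.8637)
    (6,2) via x @ 0.8696
    (7,2) via x @ 1.9049  # hit
  → r_4 = 1.9049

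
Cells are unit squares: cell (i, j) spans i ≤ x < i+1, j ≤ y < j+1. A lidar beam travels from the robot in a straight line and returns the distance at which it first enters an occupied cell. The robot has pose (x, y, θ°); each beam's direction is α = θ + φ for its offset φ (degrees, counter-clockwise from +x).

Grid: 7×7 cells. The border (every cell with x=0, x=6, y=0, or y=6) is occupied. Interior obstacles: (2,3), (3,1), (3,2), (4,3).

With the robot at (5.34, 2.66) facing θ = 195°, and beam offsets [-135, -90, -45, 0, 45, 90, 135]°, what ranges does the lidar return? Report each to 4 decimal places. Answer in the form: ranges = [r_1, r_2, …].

beam 1: φ=-135°, α=60°
  cosα=0.5000 sinα=0.8660 | (5,2) | tMaxX 1.3200 tMaxY 0.3926 | tΔX 2.0000 tΔY 1.1547
    t=0.3926 [y] (5,3)
    t=1.3200 [x] (6,3) — stop
  → r_1 = 1.3200
beam 2: φ=-90°, α=105°
  cosα=-0.2588 sinα=0.9659 | (5,2) | tMaxX 1.3137 tMaxY 0.3520 | tΔX 3.8637 tΔY 1.0353
    t=0.3520 [y] (5,3)
    t=1.3137 [x] (4,3) — stop
  → r_2 = 1.3137
beam 3: φ=-45°, α=150°
  cosα=-0.8660 sinα=0.5000 | (5,2) | tMaxX 0.3926 tMaxY 0.6800 | tΔX 1.1547 tΔY 2.0000
    t=0.3926 [x] (4,2)
    t=0.6800 [y] (4,3) — stop
  → r_3 = 0.6800
beam 4: φ=0°, α=195°
  cosα=-0.9659 sinα=-0.2588 | (5,2) | tMaxX 0.3520 tMaxY 2.5500 | tΔX 1.0353 tΔY 3.8637
    t=0.3520 [x] (4,2)
    t=1.3873 [x] (3,2) — stop
  → r_4 = 1.3873
beam 5: φ=45°, α=240°
  cosα=-0.5000 sinα=-0.8660 | (5,2) | tMaxX 0.6800 tMaxY 0.7621 | tΔX 2.0000 tΔY 1.1547
    t=0.6800 [x] (4,2)
    t=0.7621 [y] (4,1)
    t=1.9168 [y] (4,0) — stop
  → r_5 = 1.9168
beam 6: φ=90°, α=285°
  cosα=0.2588 sinα=-0.9659 | (5,2) | tMaxX 2.5500 tMaxY 0.6833 | tΔX 3.8637 tΔY 1.0353
    t=0.6833 [y] (5,1)
    t=1.7186 [y] (5,0) — stop
  → r_6 = 1.7186
beam 7: φ=135°, α=330°
  cosα=0.8660 sinα=-0.5000 | (5,2) | tMaxX 0.7621 tMaxY 1.3200 | tΔX 1.1547 tΔY 2.0000
    t=0.7621 [x] (6,2) — stop
  → r_7 = 0.7621

ranges = [1.3200, 1.3137, 0.6800, 1.3873, 1.9168, 1.7186, 0.7621]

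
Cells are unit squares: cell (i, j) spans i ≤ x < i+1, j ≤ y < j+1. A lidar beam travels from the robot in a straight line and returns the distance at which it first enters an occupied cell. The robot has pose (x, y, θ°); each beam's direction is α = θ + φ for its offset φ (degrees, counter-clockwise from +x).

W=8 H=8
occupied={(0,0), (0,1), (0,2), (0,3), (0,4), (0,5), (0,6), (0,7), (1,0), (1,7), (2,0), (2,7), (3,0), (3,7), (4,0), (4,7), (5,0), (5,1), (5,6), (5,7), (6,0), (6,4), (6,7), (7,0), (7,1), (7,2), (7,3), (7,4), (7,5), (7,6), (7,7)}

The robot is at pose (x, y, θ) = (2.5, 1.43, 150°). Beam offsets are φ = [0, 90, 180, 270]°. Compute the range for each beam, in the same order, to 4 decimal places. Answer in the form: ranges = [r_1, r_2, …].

ranges = [1.7321, 0.4965, 0.8600, 5.2770]

beam 1: φ=0°, α=150°
  d=(-0.8660,0.5000)  start (2,1)  tX=0.5774 tY=1.1400  stride 1/|dx|=1.1547 1/|dy|=2.0000
    cross x-line → (1,1), t=0.5774
    cross y-line → (1,2), t=1.1400
    cross x-line → (0,2), t=1.7321 (wall)
  → r_1 = 1.7321
beam 2: φ=90°, α=240°
  d=(-0.5000,-0.8660)  start (2,1)  tX=1.0000 tY=0.4965  stride 1/|dx|=2.0000 1/|dy|=1.1547
    cross y-line → (2,0), t=0.4965 (wall)
  → r_2 = 0.4965
beam 3: φ=180°, α=330°
  d=(0.8660,-0.5000)  start (2,1)  tX=0.5774 tY=0.8600  stride 1/|dx|=1.1547 1/|dy|=2.0000
    cross x-line → (3,1), t=0.5774
    cross y-line → (3,0), t=0.8600 (wall)
  → r_3 = 0.8600
beam 4: φ=270°, α=60°
  d=(0.5000,0.8660)  start (2,1)  tX=1.0000 tY=0.6582  stride 1/|dx|=2.0000 1/|dy|=1.1547
    cross y-line → (2,2), t=0.6582
    cross x-line → (3,2), t=1.0000
    cross y-line → (3,3), t=1.8129
    cross y-line → (3,4), t=2.9676
    cross x-line → (4,4), t=3.0000
    cross y-line → (4,5), t=4.1223
    cross x-line → (5,5), t=5.0000
    cross y-line → (5,6), t=5.2770 (wall)
  → r_4 = 5.2770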